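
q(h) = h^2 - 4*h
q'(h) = 2*h - 4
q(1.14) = -3.26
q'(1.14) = -1.72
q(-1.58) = 8.82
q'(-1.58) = -7.16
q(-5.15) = 47.12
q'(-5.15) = -14.30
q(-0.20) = 0.84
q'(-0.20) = -4.40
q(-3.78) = 29.41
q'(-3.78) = -11.56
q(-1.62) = 9.10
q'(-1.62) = -7.24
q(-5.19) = 47.70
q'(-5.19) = -14.38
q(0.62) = -2.10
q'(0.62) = -2.76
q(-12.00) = 192.00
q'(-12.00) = -28.00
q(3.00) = -3.00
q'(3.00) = 2.00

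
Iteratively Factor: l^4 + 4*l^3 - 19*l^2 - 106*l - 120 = (l + 2)*(l^3 + 2*l^2 - 23*l - 60) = (l + 2)*(l + 4)*(l^2 - 2*l - 15) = (l - 5)*(l + 2)*(l + 4)*(l + 3)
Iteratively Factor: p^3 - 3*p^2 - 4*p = (p)*(p^2 - 3*p - 4) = p*(p - 4)*(p + 1)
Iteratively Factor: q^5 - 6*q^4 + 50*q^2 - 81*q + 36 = (q - 4)*(q^4 - 2*q^3 - 8*q^2 + 18*q - 9) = (q - 4)*(q - 1)*(q^3 - q^2 - 9*q + 9) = (q - 4)*(q - 1)*(q + 3)*(q^2 - 4*q + 3) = (q - 4)*(q - 1)^2*(q + 3)*(q - 3)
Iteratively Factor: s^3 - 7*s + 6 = (s + 3)*(s^2 - 3*s + 2) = (s - 2)*(s + 3)*(s - 1)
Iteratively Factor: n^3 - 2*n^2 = (n)*(n^2 - 2*n) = n^2*(n - 2)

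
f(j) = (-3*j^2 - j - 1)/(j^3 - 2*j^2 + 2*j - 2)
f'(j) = (-6*j - 1)/(j^3 - 2*j^2 + 2*j - 2) + (-3*j^2 - j - 1)*(-3*j^2 + 4*j - 2)/(j^3 - 2*j^2 + 2*j - 2)^2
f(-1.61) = 0.49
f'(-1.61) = -0.05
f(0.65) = 2.30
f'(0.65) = 5.06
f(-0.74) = 0.38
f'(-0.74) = -0.18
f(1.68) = -24.40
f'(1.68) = 175.90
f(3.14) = -2.17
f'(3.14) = 1.38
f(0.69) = 2.51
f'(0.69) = 5.48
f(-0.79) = 0.39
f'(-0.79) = -0.19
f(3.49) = -1.77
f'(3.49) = 0.94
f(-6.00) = 0.34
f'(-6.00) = 0.04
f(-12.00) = 0.21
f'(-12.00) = 0.01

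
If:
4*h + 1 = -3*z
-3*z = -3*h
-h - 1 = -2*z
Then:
No Solution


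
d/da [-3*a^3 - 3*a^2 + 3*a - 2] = -9*a^2 - 6*a + 3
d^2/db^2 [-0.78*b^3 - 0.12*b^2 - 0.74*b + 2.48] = -4.68*b - 0.24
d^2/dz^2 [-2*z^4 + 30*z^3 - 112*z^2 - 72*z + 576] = -24*z^2 + 180*z - 224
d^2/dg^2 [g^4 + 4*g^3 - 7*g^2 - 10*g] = 12*g^2 + 24*g - 14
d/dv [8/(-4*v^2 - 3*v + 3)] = 8*(8*v + 3)/(4*v^2 + 3*v - 3)^2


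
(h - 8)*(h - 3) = h^2 - 11*h + 24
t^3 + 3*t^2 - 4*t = t*(t - 1)*(t + 4)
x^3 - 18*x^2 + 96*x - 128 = (x - 8)^2*(x - 2)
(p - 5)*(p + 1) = p^2 - 4*p - 5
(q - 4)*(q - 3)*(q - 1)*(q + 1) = q^4 - 7*q^3 + 11*q^2 + 7*q - 12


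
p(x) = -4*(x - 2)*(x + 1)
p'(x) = 4 - 8*x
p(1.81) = 2.14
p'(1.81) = -10.48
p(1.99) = 0.12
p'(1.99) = -11.92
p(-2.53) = -27.72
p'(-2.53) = 24.24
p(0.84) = 8.54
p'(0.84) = -2.72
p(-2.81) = -34.82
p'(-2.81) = 26.48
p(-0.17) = 7.20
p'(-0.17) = 5.36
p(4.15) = -44.29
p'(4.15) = -29.20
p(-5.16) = -119.14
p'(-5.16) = 45.28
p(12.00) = -520.00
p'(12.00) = -92.00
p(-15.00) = -952.00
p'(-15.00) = 124.00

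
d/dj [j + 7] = 1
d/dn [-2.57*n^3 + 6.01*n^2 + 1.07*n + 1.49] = -7.71*n^2 + 12.02*n + 1.07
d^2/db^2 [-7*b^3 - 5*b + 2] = -42*b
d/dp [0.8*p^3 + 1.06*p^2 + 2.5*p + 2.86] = 2.4*p^2 + 2.12*p + 2.5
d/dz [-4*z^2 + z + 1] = 1 - 8*z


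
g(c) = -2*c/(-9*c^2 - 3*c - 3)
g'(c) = -2*c*(18*c + 3)/(-9*c^2 - 3*c - 3)^2 - 2/(-9*c^2 - 3*c - 3) = 2*(1 - 3*c^2)/(3*(9*c^4 + 6*c^3 + 7*c^2 + 2*c + 1))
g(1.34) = 0.12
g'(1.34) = -0.05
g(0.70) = 0.15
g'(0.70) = -0.03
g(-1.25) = -0.19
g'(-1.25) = -0.12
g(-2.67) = -0.09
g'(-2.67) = -0.03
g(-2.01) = -0.12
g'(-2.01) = -0.06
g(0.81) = 0.14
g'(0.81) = -0.05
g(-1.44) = -0.17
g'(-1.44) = -0.10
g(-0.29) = -0.20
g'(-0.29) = 0.54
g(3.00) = 0.06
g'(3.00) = -0.02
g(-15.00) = -0.02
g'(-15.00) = 0.00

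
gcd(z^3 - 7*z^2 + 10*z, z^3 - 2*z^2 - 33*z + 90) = z - 5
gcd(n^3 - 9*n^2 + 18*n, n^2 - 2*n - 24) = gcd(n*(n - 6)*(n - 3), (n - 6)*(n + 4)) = n - 6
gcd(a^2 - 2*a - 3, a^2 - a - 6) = a - 3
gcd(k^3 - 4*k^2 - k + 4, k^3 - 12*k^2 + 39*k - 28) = k^2 - 5*k + 4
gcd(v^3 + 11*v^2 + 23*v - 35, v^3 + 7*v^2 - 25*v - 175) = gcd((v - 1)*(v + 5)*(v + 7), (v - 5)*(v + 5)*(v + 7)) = v^2 + 12*v + 35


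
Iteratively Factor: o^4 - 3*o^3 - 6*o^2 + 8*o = (o + 2)*(o^3 - 5*o^2 + 4*o) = o*(o + 2)*(o^2 - 5*o + 4) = o*(o - 4)*(o + 2)*(o - 1)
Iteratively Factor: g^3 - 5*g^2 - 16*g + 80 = (g + 4)*(g^2 - 9*g + 20) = (g - 4)*(g + 4)*(g - 5)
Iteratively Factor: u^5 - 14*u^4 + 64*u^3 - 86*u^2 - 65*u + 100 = (u - 5)*(u^4 - 9*u^3 + 19*u^2 + 9*u - 20) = (u - 5)*(u - 4)*(u^3 - 5*u^2 - u + 5) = (u - 5)*(u - 4)*(u + 1)*(u^2 - 6*u + 5) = (u - 5)*(u - 4)*(u - 1)*(u + 1)*(u - 5)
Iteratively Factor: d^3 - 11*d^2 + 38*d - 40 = (d - 4)*(d^2 - 7*d + 10) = (d - 4)*(d - 2)*(d - 5)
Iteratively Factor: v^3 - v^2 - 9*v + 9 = (v - 3)*(v^2 + 2*v - 3) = (v - 3)*(v + 3)*(v - 1)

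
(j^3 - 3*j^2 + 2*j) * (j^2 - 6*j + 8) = j^5 - 9*j^4 + 28*j^3 - 36*j^2 + 16*j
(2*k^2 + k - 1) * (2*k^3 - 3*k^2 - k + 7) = 4*k^5 - 4*k^4 - 7*k^3 + 16*k^2 + 8*k - 7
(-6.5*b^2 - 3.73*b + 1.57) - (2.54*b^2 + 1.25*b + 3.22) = -9.04*b^2 - 4.98*b - 1.65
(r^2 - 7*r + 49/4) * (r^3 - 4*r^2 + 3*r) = r^5 - 11*r^4 + 173*r^3/4 - 70*r^2 + 147*r/4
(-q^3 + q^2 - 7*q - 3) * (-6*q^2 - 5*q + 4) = 6*q^5 - q^4 + 33*q^3 + 57*q^2 - 13*q - 12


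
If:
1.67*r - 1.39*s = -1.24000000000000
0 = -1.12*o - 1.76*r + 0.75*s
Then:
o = 1.16680923866553 - 0.638312660393499*s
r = 0.832335329341317*s - 0.74251497005988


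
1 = 1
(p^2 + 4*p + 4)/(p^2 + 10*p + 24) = (p^2 + 4*p + 4)/(p^2 + 10*p + 24)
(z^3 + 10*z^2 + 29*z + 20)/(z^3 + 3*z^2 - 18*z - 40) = (z^2 + 5*z + 4)/(z^2 - 2*z - 8)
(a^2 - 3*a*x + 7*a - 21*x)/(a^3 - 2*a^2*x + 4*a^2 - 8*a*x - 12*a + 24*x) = (a^2 - 3*a*x + 7*a - 21*x)/(a^3 - 2*a^2*x + 4*a^2 - 8*a*x - 12*a + 24*x)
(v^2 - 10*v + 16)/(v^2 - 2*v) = (v - 8)/v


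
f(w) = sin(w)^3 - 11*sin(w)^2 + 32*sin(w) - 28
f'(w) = 3*sin(w)^2*cos(w) - 22*sin(w)*cos(w) + 32*cos(w)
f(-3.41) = -20.27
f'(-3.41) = -25.43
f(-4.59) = -6.10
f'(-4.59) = -1.60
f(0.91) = -9.10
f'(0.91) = 10.13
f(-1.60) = -71.98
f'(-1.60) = -1.66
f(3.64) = -45.92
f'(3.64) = -37.95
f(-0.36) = -40.68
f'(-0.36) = 37.55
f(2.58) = -13.93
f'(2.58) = -17.89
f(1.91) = -6.77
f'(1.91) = -4.63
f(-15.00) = -53.74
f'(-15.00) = -36.14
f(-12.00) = -13.84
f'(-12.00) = 17.77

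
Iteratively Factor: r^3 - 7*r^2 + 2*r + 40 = (r - 4)*(r^2 - 3*r - 10) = (r - 4)*(r + 2)*(r - 5)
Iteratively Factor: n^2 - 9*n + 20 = (n - 5)*(n - 4)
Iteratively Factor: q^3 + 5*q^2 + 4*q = (q)*(q^2 + 5*q + 4) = q*(q + 1)*(q + 4)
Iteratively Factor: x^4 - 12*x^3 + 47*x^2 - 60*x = (x - 5)*(x^3 - 7*x^2 + 12*x) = (x - 5)*(x - 3)*(x^2 - 4*x) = x*(x - 5)*(x - 3)*(x - 4)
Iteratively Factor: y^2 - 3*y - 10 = (y + 2)*(y - 5)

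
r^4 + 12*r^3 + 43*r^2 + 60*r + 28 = (r + 1)*(r + 2)^2*(r + 7)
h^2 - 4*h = h*(h - 4)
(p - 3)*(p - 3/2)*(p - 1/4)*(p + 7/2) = p^4 - 5*p^3/4 - 11*p^2 + 297*p/16 - 63/16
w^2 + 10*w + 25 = (w + 5)^2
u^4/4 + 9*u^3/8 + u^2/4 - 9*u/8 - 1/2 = (u/4 + 1)*(u - 1)*(u + 1/2)*(u + 1)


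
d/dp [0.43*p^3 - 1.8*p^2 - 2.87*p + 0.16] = 1.29*p^2 - 3.6*p - 2.87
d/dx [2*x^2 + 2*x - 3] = 4*x + 2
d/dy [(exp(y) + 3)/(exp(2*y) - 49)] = (-2*(exp(y) + 3)*exp(y) + exp(2*y) - 49)*exp(y)/(exp(2*y) - 49)^2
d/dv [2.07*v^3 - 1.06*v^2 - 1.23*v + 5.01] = 6.21*v^2 - 2.12*v - 1.23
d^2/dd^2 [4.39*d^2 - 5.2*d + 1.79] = 8.78000000000000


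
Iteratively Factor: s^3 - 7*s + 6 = (s - 1)*(s^2 + s - 6) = (s - 1)*(s + 3)*(s - 2)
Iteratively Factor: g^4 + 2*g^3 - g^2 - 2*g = (g + 2)*(g^3 - g) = g*(g + 2)*(g^2 - 1) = g*(g + 1)*(g + 2)*(g - 1)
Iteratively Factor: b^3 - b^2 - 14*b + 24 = (b + 4)*(b^2 - 5*b + 6) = (b - 2)*(b + 4)*(b - 3)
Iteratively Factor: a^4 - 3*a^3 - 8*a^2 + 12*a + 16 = (a + 2)*(a^3 - 5*a^2 + 2*a + 8) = (a - 4)*(a + 2)*(a^2 - a - 2) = (a - 4)*(a - 2)*(a + 2)*(a + 1)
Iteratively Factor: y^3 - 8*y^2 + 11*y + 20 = (y - 5)*(y^2 - 3*y - 4) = (y - 5)*(y + 1)*(y - 4)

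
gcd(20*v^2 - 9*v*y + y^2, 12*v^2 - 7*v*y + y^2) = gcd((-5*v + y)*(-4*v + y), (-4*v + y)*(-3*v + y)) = -4*v + y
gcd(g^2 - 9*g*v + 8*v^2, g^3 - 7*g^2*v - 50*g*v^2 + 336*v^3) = -g + 8*v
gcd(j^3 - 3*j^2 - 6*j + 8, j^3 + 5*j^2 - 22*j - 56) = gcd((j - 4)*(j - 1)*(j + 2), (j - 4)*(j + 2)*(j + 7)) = j^2 - 2*j - 8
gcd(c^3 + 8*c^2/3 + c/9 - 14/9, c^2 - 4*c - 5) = c + 1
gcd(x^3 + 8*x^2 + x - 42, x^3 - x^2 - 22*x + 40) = x - 2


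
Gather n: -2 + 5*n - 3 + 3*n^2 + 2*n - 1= 3*n^2 + 7*n - 6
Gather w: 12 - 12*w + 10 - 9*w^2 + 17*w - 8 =-9*w^2 + 5*w + 14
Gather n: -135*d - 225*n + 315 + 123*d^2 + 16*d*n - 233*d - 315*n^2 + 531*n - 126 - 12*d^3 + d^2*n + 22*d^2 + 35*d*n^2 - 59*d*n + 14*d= -12*d^3 + 145*d^2 - 354*d + n^2*(35*d - 315) + n*(d^2 - 43*d + 306) + 189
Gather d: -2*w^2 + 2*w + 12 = -2*w^2 + 2*w + 12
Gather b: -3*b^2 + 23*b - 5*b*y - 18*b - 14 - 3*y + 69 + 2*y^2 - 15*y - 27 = -3*b^2 + b*(5 - 5*y) + 2*y^2 - 18*y + 28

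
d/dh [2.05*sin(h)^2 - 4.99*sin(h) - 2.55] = (4.1*sin(h) - 4.99)*cos(h)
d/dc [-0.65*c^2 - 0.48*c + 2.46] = -1.3*c - 0.48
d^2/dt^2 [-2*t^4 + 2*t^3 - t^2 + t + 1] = -24*t^2 + 12*t - 2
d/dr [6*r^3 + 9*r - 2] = 18*r^2 + 9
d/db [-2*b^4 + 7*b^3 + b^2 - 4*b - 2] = -8*b^3 + 21*b^2 + 2*b - 4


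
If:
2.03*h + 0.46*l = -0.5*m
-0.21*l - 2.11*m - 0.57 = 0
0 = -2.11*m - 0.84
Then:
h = -0.19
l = 1.29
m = -0.40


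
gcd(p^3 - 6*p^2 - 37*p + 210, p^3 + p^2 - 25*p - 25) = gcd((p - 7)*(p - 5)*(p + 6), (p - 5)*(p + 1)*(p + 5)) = p - 5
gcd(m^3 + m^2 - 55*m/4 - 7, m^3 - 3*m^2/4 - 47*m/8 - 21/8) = m + 1/2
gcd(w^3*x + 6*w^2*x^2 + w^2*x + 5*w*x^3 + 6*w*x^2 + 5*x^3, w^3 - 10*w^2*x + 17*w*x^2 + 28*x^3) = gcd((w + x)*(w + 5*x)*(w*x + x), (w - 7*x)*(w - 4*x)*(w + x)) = w + x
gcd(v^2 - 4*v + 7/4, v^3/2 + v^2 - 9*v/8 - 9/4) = 1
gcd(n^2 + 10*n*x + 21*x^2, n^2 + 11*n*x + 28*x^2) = n + 7*x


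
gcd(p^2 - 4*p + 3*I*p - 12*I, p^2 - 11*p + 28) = p - 4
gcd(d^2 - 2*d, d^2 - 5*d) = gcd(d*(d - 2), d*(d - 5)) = d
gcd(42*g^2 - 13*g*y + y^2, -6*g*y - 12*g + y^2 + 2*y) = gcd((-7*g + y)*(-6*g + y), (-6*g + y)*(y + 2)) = -6*g + y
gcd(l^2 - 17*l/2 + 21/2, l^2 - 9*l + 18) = 1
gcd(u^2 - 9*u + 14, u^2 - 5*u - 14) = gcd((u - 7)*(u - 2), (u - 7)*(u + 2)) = u - 7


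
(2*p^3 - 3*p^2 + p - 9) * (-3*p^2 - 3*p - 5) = -6*p^5 + 3*p^4 - 4*p^3 + 39*p^2 + 22*p + 45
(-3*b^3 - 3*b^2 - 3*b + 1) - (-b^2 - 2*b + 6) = -3*b^3 - 2*b^2 - b - 5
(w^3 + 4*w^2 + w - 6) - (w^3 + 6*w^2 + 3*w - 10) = -2*w^2 - 2*w + 4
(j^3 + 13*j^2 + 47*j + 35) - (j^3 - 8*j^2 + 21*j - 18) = 21*j^2 + 26*j + 53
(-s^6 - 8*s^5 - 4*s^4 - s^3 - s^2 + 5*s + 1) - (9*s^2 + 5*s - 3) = -s^6 - 8*s^5 - 4*s^4 - s^3 - 10*s^2 + 4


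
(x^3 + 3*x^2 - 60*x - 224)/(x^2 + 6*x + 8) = (x^2 - x - 56)/(x + 2)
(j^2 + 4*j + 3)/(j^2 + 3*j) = (j + 1)/j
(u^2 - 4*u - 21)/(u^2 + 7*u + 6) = (u^2 - 4*u - 21)/(u^2 + 7*u + 6)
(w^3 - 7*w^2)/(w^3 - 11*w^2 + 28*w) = w/(w - 4)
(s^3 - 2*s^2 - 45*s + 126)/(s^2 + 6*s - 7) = (s^2 - 9*s + 18)/(s - 1)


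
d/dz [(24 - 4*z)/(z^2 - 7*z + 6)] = 4/(z^2 - 2*z + 1)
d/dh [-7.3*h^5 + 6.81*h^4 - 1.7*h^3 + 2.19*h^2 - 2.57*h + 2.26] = -36.5*h^4 + 27.24*h^3 - 5.1*h^2 + 4.38*h - 2.57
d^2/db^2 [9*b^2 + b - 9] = 18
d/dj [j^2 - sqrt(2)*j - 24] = 2*j - sqrt(2)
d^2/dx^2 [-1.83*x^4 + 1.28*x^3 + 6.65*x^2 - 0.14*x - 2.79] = -21.96*x^2 + 7.68*x + 13.3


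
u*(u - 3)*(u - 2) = u^3 - 5*u^2 + 6*u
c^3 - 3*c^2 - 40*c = c*(c - 8)*(c + 5)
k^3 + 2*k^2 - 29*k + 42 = (k - 3)*(k - 2)*(k + 7)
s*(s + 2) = s^2 + 2*s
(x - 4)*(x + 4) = x^2 - 16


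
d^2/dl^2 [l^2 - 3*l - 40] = 2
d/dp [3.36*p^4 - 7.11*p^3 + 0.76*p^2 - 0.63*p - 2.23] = 13.44*p^3 - 21.33*p^2 + 1.52*p - 0.63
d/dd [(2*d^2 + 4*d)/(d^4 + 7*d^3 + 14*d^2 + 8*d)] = 2*(-2*d - 5)/(d^4 + 10*d^3 + 33*d^2 + 40*d + 16)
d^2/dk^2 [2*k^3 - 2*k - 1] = 12*k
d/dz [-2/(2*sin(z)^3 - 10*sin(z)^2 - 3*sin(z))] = -2*(20*sin(z) + 3*cos(2*z))*cos(z)/((10*sin(z) + cos(2*z) + 2)^2*sin(z)^2)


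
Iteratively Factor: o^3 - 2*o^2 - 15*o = (o - 5)*(o^2 + 3*o) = (o - 5)*(o + 3)*(o)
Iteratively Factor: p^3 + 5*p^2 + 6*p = (p + 2)*(p^2 + 3*p) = (p + 2)*(p + 3)*(p)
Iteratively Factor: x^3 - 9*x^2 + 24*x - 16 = (x - 4)*(x^2 - 5*x + 4) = (x - 4)*(x - 1)*(x - 4)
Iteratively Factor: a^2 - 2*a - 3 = (a + 1)*(a - 3)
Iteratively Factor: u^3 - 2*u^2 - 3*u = (u)*(u^2 - 2*u - 3) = u*(u - 3)*(u + 1)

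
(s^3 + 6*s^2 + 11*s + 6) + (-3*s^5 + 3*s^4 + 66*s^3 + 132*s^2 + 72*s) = -3*s^5 + 3*s^4 + 67*s^3 + 138*s^2 + 83*s + 6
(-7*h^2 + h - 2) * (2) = -14*h^2 + 2*h - 4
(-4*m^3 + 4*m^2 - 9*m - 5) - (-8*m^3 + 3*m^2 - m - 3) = 4*m^3 + m^2 - 8*m - 2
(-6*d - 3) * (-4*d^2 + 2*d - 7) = 24*d^3 + 36*d + 21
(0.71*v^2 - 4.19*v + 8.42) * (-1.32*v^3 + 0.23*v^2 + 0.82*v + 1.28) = -0.9372*v^5 + 5.6941*v^4 - 11.4959*v^3 - 0.5904*v^2 + 1.5412*v + 10.7776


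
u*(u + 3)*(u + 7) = u^3 + 10*u^2 + 21*u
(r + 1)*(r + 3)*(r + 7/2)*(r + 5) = r^4 + 25*r^3/2 + 109*r^2/2 + 191*r/2 + 105/2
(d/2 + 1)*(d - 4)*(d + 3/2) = d^3/2 - d^2/4 - 11*d/2 - 6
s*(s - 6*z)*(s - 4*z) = s^3 - 10*s^2*z + 24*s*z^2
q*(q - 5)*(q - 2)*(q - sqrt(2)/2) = q^4 - 7*q^3 - sqrt(2)*q^3/2 + 7*sqrt(2)*q^2/2 + 10*q^2 - 5*sqrt(2)*q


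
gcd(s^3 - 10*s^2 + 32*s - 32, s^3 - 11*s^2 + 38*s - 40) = s^2 - 6*s + 8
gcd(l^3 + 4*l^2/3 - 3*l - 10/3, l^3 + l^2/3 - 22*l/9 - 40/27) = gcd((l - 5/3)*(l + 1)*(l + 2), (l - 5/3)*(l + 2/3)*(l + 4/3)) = l - 5/3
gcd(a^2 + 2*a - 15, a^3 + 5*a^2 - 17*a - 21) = a - 3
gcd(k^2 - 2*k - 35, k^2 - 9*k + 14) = k - 7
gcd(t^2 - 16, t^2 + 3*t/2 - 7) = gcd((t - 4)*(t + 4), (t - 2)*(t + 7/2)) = 1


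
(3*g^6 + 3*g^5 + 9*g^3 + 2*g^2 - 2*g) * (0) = 0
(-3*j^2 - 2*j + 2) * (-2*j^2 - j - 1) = 6*j^4 + 7*j^3 + j^2 - 2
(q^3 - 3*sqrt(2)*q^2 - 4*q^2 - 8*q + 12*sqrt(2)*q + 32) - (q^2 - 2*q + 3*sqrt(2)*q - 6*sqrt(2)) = q^3 - 5*q^2 - 3*sqrt(2)*q^2 - 6*q + 9*sqrt(2)*q + 6*sqrt(2) + 32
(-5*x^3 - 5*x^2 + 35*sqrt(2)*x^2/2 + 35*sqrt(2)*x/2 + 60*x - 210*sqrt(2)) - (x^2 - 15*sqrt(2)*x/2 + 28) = -5*x^3 - 6*x^2 + 35*sqrt(2)*x^2/2 + 25*sqrt(2)*x + 60*x - 210*sqrt(2) - 28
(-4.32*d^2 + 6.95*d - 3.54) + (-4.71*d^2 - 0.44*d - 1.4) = -9.03*d^2 + 6.51*d - 4.94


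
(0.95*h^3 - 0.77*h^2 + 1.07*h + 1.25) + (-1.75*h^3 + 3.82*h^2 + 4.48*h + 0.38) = -0.8*h^3 + 3.05*h^2 + 5.55*h + 1.63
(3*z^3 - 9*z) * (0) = 0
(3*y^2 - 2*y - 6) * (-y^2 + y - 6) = -3*y^4 + 5*y^3 - 14*y^2 + 6*y + 36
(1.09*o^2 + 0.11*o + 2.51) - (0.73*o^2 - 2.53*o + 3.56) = 0.36*o^2 + 2.64*o - 1.05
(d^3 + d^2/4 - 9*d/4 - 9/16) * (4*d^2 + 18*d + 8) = 4*d^5 + 19*d^4 + 7*d^3/2 - 163*d^2/4 - 225*d/8 - 9/2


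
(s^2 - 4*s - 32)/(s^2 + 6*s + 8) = (s - 8)/(s + 2)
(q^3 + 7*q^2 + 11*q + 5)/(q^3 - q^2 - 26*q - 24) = (q^2 + 6*q + 5)/(q^2 - 2*q - 24)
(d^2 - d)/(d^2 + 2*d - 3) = d/(d + 3)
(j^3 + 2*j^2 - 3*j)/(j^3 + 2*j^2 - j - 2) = j*(j + 3)/(j^2 + 3*j + 2)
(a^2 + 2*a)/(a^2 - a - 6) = a/(a - 3)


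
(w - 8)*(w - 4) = w^2 - 12*w + 32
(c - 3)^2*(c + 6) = c^3 - 27*c + 54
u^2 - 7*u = u*(u - 7)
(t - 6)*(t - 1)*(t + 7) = t^3 - 43*t + 42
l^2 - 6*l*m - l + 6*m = (l - 1)*(l - 6*m)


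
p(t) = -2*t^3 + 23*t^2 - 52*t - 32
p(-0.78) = 23.50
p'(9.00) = -124.00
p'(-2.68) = -218.37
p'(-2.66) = -216.81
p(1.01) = -63.12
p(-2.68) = 311.05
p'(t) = -6*t^2 + 46*t - 52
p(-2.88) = 356.31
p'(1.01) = -11.66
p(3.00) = -35.00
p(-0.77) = 22.59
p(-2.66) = 306.70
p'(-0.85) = -95.44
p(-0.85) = 30.05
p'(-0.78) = -91.53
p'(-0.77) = -90.98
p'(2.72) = 28.73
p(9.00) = -95.00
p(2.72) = -43.52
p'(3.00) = 32.00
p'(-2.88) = -234.25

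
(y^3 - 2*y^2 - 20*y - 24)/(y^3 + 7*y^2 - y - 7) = (y^3 - 2*y^2 - 20*y - 24)/(y^3 + 7*y^2 - y - 7)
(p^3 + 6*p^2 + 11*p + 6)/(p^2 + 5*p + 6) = p + 1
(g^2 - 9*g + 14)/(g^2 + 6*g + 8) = (g^2 - 9*g + 14)/(g^2 + 6*g + 8)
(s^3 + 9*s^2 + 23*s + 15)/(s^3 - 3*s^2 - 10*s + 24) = (s^2 + 6*s + 5)/(s^2 - 6*s + 8)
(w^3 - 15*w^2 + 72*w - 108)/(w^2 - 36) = (w^2 - 9*w + 18)/(w + 6)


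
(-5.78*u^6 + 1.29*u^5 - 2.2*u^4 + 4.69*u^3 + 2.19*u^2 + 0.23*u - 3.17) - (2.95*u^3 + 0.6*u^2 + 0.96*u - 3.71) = -5.78*u^6 + 1.29*u^5 - 2.2*u^4 + 1.74*u^3 + 1.59*u^2 - 0.73*u + 0.54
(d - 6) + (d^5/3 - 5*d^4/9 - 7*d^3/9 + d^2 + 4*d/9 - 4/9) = d^5/3 - 5*d^4/9 - 7*d^3/9 + d^2 + 13*d/9 - 58/9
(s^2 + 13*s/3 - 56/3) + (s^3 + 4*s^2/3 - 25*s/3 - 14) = s^3 + 7*s^2/3 - 4*s - 98/3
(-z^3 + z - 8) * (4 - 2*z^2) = 2*z^5 - 6*z^3 + 16*z^2 + 4*z - 32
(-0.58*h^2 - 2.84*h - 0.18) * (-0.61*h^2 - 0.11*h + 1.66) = 0.3538*h^4 + 1.7962*h^3 - 0.5406*h^2 - 4.6946*h - 0.2988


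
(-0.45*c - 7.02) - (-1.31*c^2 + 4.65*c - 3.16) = 1.31*c^2 - 5.1*c - 3.86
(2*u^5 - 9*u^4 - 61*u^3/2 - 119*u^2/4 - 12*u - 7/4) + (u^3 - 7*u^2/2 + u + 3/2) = 2*u^5 - 9*u^4 - 59*u^3/2 - 133*u^2/4 - 11*u - 1/4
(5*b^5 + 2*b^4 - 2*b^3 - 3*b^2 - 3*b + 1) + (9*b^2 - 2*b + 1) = 5*b^5 + 2*b^4 - 2*b^3 + 6*b^2 - 5*b + 2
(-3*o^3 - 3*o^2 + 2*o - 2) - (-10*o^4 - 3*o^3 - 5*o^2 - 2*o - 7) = 10*o^4 + 2*o^2 + 4*o + 5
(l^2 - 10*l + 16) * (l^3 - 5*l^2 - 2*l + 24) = l^5 - 15*l^4 + 64*l^3 - 36*l^2 - 272*l + 384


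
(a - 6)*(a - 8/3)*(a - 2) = a^3 - 32*a^2/3 + 100*a/3 - 32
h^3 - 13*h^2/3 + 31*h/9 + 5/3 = (h - 3)*(h - 5/3)*(h + 1/3)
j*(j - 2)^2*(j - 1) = j^4 - 5*j^3 + 8*j^2 - 4*j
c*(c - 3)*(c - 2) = c^3 - 5*c^2 + 6*c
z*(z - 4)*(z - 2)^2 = z^4 - 8*z^3 + 20*z^2 - 16*z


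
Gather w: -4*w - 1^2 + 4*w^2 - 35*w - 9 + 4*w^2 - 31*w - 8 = 8*w^2 - 70*w - 18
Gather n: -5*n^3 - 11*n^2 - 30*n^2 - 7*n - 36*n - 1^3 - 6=-5*n^3 - 41*n^2 - 43*n - 7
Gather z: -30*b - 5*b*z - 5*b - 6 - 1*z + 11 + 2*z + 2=-35*b + z*(1 - 5*b) + 7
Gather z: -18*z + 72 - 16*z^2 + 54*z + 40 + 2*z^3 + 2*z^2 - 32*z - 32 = 2*z^3 - 14*z^2 + 4*z + 80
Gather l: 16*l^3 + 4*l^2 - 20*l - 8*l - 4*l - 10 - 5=16*l^3 + 4*l^2 - 32*l - 15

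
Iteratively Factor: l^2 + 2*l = (l)*(l + 2)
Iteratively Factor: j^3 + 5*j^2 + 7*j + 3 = (j + 1)*(j^2 + 4*j + 3) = (j + 1)*(j + 3)*(j + 1)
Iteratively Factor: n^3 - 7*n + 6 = (n - 2)*(n^2 + 2*n - 3) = (n - 2)*(n + 3)*(n - 1)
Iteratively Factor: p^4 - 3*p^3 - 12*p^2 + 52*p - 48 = (p - 3)*(p^3 - 12*p + 16) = (p - 3)*(p - 2)*(p^2 + 2*p - 8) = (p - 3)*(p - 2)^2*(p + 4)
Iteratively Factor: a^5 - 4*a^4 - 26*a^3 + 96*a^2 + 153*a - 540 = (a + 4)*(a^4 - 8*a^3 + 6*a^2 + 72*a - 135) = (a - 3)*(a + 4)*(a^3 - 5*a^2 - 9*a + 45) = (a - 3)*(a + 3)*(a + 4)*(a^2 - 8*a + 15) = (a - 3)^2*(a + 3)*(a + 4)*(a - 5)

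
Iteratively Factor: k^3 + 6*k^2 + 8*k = (k + 4)*(k^2 + 2*k) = k*(k + 4)*(k + 2)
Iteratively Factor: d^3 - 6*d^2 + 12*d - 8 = (d - 2)*(d^2 - 4*d + 4) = (d - 2)^2*(d - 2)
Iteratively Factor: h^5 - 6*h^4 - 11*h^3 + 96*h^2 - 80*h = (h + 4)*(h^4 - 10*h^3 + 29*h^2 - 20*h) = (h - 5)*(h + 4)*(h^3 - 5*h^2 + 4*h) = (h - 5)*(h - 4)*(h + 4)*(h^2 - h) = (h - 5)*(h - 4)*(h - 1)*(h + 4)*(h)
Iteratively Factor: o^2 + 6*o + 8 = (o + 2)*(o + 4)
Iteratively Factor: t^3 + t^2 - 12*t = (t - 3)*(t^2 + 4*t) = (t - 3)*(t + 4)*(t)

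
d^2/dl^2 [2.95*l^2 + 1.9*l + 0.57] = 5.90000000000000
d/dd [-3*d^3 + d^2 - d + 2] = -9*d^2 + 2*d - 1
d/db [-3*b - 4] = -3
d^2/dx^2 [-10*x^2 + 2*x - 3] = -20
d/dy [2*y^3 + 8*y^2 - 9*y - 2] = 6*y^2 + 16*y - 9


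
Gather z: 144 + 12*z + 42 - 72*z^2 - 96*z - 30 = -72*z^2 - 84*z + 156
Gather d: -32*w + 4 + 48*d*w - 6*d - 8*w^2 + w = d*(48*w - 6) - 8*w^2 - 31*w + 4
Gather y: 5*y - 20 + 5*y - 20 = 10*y - 40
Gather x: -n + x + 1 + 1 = -n + x + 2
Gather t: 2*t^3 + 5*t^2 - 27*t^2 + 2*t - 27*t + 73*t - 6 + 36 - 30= 2*t^3 - 22*t^2 + 48*t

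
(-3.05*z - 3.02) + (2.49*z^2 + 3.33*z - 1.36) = 2.49*z^2 + 0.28*z - 4.38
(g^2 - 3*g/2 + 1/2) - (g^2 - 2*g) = g/2 + 1/2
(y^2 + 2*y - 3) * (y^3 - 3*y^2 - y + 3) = y^5 - y^4 - 10*y^3 + 10*y^2 + 9*y - 9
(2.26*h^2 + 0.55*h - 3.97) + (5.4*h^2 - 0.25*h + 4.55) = 7.66*h^2 + 0.3*h + 0.58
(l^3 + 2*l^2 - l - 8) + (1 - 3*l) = l^3 + 2*l^2 - 4*l - 7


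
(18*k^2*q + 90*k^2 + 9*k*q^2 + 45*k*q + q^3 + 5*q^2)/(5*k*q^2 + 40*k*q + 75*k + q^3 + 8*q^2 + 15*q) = (18*k^2 + 9*k*q + q^2)/(5*k*q + 15*k + q^2 + 3*q)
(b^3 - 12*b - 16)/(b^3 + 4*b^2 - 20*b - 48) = (b + 2)/(b + 6)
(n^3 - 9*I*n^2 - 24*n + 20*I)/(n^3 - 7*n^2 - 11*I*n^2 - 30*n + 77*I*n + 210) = (n^2 - 4*I*n - 4)/(n^2 - n*(7 + 6*I) + 42*I)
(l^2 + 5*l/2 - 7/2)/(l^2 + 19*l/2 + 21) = (l - 1)/(l + 6)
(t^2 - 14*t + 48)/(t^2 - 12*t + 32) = (t - 6)/(t - 4)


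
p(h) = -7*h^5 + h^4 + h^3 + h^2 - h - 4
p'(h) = -35*h^4 + 4*h^3 + 3*h^2 + 2*h - 1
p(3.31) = -2621.29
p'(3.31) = -4017.72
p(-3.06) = 1945.49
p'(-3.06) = -3162.33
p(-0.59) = -2.65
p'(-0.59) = -6.20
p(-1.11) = 10.29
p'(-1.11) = -58.13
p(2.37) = -479.30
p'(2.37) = -1030.40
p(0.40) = -4.22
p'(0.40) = -0.36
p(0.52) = -4.30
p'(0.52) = -1.15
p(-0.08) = -3.91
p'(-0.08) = -1.14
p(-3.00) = 1763.00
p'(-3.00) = -2923.00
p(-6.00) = 55550.00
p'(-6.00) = -46129.00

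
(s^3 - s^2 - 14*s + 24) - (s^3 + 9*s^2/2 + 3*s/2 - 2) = -11*s^2/2 - 31*s/2 + 26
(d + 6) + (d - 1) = 2*d + 5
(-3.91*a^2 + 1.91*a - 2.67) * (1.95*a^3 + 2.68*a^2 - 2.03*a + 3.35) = -7.6245*a^5 - 6.7543*a^4 + 7.8496*a^3 - 24.1314*a^2 + 11.8186*a - 8.9445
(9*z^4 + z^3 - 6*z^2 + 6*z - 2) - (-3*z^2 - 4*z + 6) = 9*z^4 + z^3 - 3*z^2 + 10*z - 8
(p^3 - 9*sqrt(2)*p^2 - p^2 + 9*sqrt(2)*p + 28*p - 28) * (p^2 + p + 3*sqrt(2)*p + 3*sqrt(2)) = p^5 - 6*sqrt(2)*p^4 - 27*p^3 + 90*sqrt(2)*p^2 + 26*p - 84*sqrt(2)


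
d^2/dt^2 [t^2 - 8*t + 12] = 2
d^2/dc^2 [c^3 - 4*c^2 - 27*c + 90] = 6*c - 8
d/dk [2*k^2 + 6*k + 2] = 4*k + 6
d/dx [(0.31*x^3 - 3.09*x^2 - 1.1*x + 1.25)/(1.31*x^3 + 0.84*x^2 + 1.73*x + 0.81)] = (4.3083*x^4 + 3.9546*x^3 - 8.5809*x^2 - 7.1058*x - 3.0535)/(1.7161*x^6 + 2.2008*x^5 + 5.2382*x^4 + 5.0286*x^3 + 4.3537*x^2 + 2.8026*x + 0.6561)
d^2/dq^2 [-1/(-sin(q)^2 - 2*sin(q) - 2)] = 2*(-2*sin(q)^4 - 3*sin(q)^3 + 5*sin(q)^2 + 8*sin(q) + 2)/(sin(q)^2 + 2*sin(q) + 2)^3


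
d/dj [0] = 0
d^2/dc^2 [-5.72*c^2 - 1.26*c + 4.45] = -11.4400000000000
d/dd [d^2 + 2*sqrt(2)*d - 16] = 2*d + 2*sqrt(2)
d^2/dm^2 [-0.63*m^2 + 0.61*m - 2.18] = -1.26000000000000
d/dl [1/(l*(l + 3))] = (-2*l - 3)/(l^2*(l^2 + 6*l + 9))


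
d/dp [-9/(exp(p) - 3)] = 9*exp(p)/(exp(p) - 3)^2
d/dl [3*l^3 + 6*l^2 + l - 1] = 9*l^2 + 12*l + 1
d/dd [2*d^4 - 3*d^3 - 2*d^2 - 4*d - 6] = 8*d^3 - 9*d^2 - 4*d - 4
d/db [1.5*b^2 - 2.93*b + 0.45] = 3.0*b - 2.93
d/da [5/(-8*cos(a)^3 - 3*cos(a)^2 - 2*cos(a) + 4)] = 10*(12*sin(a)^2 - 3*cos(a) - 13)*sin(a)/(8*cos(a)^3 + 3*cos(a)^2 + 2*cos(a) - 4)^2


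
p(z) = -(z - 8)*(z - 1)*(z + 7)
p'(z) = -(z - 8)*(z - 1) - (z - 8)*(z + 7) - (z - 1)*(z + 7)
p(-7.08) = 9.75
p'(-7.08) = -123.70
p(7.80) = 20.13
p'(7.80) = -96.32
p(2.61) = 83.39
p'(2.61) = 45.00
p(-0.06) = -59.29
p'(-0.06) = 54.75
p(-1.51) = -131.05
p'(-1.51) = 42.12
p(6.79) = 96.61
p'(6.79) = -56.15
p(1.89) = 48.34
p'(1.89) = 51.84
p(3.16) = 106.22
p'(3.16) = 37.68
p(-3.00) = -176.00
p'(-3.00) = 16.00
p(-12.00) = 1300.00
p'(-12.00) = -425.00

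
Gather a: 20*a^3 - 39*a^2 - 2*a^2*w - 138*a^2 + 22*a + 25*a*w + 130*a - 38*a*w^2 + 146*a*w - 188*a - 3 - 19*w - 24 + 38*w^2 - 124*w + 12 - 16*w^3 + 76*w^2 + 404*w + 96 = 20*a^3 + a^2*(-2*w - 177) + a*(-38*w^2 + 171*w - 36) - 16*w^3 + 114*w^2 + 261*w + 81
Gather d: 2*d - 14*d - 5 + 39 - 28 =6 - 12*d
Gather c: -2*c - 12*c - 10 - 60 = -14*c - 70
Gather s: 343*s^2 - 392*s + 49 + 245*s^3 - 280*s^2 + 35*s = 245*s^3 + 63*s^2 - 357*s + 49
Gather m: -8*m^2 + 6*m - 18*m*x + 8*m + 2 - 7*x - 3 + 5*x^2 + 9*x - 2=-8*m^2 + m*(14 - 18*x) + 5*x^2 + 2*x - 3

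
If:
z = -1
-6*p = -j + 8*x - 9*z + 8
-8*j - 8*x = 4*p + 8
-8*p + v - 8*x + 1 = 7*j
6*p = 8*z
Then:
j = 19/27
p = -4/3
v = -406/27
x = -28/27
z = -1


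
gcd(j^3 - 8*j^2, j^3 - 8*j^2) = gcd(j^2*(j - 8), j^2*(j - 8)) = j^3 - 8*j^2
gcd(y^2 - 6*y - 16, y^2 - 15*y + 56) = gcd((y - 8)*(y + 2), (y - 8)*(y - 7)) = y - 8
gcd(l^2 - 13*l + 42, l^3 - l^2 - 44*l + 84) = l - 6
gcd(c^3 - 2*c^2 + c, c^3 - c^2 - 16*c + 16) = c - 1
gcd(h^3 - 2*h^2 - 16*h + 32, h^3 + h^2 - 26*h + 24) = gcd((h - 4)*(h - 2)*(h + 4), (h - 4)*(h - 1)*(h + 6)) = h - 4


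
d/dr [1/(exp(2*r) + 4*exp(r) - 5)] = 2*(-exp(r) - 2)*exp(r)/(exp(2*r) + 4*exp(r) - 5)^2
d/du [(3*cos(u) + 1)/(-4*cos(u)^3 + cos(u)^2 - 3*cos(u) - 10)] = (99*sin(u) - 20*sin(2*u) - 9*sin(3*u) - 12*sin(4*u))/(-12*cos(u) + cos(2*u) - 2*cos(3*u) - 19)^2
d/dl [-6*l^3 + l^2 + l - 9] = -18*l^2 + 2*l + 1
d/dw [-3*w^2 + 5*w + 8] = 5 - 6*w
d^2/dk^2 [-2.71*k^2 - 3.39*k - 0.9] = -5.42000000000000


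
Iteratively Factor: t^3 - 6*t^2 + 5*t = (t)*(t^2 - 6*t + 5) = t*(t - 1)*(t - 5)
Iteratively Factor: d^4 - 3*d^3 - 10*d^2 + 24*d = (d)*(d^3 - 3*d^2 - 10*d + 24) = d*(d - 2)*(d^2 - d - 12) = d*(d - 4)*(d - 2)*(d + 3)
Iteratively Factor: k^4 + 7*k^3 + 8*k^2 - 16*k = (k)*(k^3 + 7*k^2 + 8*k - 16) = k*(k - 1)*(k^2 + 8*k + 16) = k*(k - 1)*(k + 4)*(k + 4)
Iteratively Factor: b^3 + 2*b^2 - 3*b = (b - 1)*(b^2 + 3*b) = b*(b - 1)*(b + 3)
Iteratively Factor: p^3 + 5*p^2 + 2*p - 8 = (p + 2)*(p^2 + 3*p - 4) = (p - 1)*(p + 2)*(p + 4)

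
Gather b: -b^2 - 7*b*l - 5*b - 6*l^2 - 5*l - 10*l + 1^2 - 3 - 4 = -b^2 + b*(-7*l - 5) - 6*l^2 - 15*l - 6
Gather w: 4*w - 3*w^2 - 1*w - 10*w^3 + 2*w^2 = -10*w^3 - w^2 + 3*w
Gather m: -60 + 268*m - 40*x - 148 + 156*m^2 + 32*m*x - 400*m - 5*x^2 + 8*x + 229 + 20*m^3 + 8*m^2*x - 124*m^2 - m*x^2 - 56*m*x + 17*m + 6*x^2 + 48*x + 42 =20*m^3 + m^2*(8*x + 32) + m*(-x^2 - 24*x - 115) + x^2 + 16*x + 63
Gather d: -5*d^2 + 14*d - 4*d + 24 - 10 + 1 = -5*d^2 + 10*d + 15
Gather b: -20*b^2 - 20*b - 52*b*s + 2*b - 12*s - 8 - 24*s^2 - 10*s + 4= -20*b^2 + b*(-52*s - 18) - 24*s^2 - 22*s - 4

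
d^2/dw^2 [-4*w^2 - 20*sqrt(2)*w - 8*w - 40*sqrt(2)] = -8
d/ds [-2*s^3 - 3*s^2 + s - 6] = -6*s^2 - 6*s + 1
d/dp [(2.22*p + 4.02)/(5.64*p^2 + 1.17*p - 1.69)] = (12.5208*p^2 + 2.5974*p - (2.22*p + 4.02)*(11.28*p + 1.17) - 3.7518)/(5.64*p^2 + 1.17*p - 1.69)^2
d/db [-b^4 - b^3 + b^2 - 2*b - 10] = -4*b^3 - 3*b^2 + 2*b - 2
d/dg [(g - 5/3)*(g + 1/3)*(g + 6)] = 3*g^2 + 28*g/3 - 77/9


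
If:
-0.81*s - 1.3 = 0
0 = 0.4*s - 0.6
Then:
No Solution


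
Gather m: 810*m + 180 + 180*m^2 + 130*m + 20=180*m^2 + 940*m + 200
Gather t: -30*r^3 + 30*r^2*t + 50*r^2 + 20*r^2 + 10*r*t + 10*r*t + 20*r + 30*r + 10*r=-30*r^3 + 70*r^2 + 60*r + t*(30*r^2 + 20*r)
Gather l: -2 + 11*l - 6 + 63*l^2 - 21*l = 63*l^2 - 10*l - 8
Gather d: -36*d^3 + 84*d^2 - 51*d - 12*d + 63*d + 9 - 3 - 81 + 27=-36*d^3 + 84*d^2 - 48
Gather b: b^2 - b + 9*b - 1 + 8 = b^2 + 8*b + 7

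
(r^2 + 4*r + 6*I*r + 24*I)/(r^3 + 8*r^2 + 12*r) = (r^2 + 4*r + 6*I*r + 24*I)/(r*(r^2 + 8*r + 12))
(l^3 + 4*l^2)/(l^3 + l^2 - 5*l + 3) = l^2*(l + 4)/(l^3 + l^2 - 5*l + 3)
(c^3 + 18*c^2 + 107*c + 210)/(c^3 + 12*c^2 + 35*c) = (c + 6)/c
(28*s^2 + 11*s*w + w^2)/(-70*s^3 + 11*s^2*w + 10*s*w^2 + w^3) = (-4*s - w)/(10*s^2 - 3*s*w - w^2)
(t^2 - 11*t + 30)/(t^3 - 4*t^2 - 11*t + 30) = (t - 6)/(t^2 + t - 6)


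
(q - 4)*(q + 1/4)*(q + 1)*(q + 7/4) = q^4 - q^3 - 153*q^2/16 - 149*q/16 - 7/4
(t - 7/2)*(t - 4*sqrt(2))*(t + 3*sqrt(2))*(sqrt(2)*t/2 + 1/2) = sqrt(2)*t^4/2 - 7*sqrt(2)*t^3/4 - t^3/2 - 25*sqrt(2)*t^2/2 + 7*t^2/4 - 12*t + 175*sqrt(2)*t/4 + 42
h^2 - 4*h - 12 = (h - 6)*(h + 2)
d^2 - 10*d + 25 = (d - 5)^2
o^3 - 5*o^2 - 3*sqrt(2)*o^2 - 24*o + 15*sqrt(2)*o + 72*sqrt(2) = (o - 8)*(o + 3)*(o - 3*sqrt(2))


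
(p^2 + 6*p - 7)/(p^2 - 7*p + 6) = (p + 7)/(p - 6)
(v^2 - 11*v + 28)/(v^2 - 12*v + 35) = (v - 4)/(v - 5)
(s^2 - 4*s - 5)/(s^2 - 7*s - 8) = (s - 5)/(s - 8)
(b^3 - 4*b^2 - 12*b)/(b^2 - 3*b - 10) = b*(b - 6)/(b - 5)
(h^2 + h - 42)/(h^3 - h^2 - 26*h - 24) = (h + 7)/(h^2 + 5*h + 4)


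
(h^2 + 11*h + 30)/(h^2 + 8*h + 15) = (h + 6)/(h + 3)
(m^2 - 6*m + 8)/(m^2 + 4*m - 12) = (m - 4)/(m + 6)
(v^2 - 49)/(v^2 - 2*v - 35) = (v + 7)/(v + 5)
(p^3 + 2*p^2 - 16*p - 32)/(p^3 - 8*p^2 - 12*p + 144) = (p^2 - 2*p - 8)/(p^2 - 12*p + 36)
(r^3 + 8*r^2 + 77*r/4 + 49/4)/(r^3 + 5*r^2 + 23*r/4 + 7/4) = (2*r + 7)/(2*r + 1)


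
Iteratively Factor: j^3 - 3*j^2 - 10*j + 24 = (j - 4)*(j^2 + j - 6) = (j - 4)*(j - 2)*(j + 3)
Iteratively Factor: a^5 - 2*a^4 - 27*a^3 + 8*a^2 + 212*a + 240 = (a + 2)*(a^4 - 4*a^3 - 19*a^2 + 46*a + 120) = (a + 2)^2*(a^3 - 6*a^2 - 7*a + 60) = (a + 2)^2*(a + 3)*(a^2 - 9*a + 20) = (a - 5)*(a + 2)^2*(a + 3)*(a - 4)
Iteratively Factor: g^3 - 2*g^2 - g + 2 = (g - 1)*(g^2 - g - 2) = (g - 2)*(g - 1)*(g + 1)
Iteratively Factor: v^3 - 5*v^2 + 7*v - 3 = (v - 3)*(v^2 - 2*v + 1) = (v - 3)*(v - 1)*(v - 1)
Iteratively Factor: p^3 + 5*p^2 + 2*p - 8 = (p + 4)*(p^2 + p - 2) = (p + 2)*(p + 4)*(p - 1)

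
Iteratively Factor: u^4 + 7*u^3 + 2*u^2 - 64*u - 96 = (u - 3)*(u^3 + 10*u^2 + 32*u + 32) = (u - 3)*(u + 4)*(u^2 + 6*u + 8) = (u - 3)*(u + 4)^2*(u + 2)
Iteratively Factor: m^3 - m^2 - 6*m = (m)*(m^2 - m - 6) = m*(m + 2)*(m - 3)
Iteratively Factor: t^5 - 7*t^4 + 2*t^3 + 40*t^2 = (t)*(t^4 - 7*t^3 + 2*t^2 + 40*t) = t*(t + 2)*(t^3 - 9*t^2 + 20*t) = t^2*(t + 2)*(t^2 - 9*t + 20) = t^2*(t - 5)*(t + 2)*(t - 4)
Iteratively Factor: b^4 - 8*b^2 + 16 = (b + 2)*(b^3 - 2*b^2 - 4*b + 8) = (b - 2)*(b + 2)*(b^2 - 4) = (b - 2)*(b + 2)^2*(b - 2)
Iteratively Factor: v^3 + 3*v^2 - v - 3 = (v - 1)*(v^2 + 4*v + 3) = (v - 1)*(v + 3)*(v + 1)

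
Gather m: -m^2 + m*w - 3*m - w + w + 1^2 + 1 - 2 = -m^2 + m*(w - 3)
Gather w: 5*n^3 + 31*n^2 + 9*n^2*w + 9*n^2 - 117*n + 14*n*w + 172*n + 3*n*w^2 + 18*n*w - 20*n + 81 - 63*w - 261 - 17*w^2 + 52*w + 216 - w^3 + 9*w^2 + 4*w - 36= 5*n^3 + 40*n^2 + 35*n - w^3 + w^2*(3*n - 8) + w*(9*n^2 + 32*n - 7)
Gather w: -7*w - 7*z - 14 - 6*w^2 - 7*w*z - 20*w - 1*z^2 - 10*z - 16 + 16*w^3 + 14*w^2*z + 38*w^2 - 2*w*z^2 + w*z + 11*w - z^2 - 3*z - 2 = 16*w^3 + w^2*(14*z + 32) + w*(-2*z^2 - 6*z - 16) - 2*z^2 - 20*z - 32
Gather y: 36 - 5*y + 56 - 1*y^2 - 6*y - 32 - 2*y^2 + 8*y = -3*y^2 - 3*y + 60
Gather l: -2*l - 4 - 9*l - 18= -11*l - 22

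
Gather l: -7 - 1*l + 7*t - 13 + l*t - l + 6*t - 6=l*(t - 2) + 13*t - 26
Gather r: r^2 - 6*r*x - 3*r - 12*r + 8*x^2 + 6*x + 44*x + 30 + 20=r^2 + r*(-6*x - 15) + 8*x^2 + 50*x + 50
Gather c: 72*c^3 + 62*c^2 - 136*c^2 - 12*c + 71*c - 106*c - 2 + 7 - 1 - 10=72*c^3 - 74*c^2 - 47*c - 6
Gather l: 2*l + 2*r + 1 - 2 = 2*l + 2*r - 1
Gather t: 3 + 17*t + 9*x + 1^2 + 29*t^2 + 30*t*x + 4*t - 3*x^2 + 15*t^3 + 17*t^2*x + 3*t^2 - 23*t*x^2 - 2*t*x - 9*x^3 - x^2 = 15*t^3 + t^2*(17*x + 32) + t*(-23*x^2 + 28*x + 21) - 9*x^3 - 4*x^2 + 9*x + 4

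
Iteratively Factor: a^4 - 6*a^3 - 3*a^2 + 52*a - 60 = (a - 5)*(a^3 - a^2 - 8*a + 12) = (a - 5)*(a - 2)*(a^2 + a - 6) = (a - 5)*(a - 2)^2*(a + 3)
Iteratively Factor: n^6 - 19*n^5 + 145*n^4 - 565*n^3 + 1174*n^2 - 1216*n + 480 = (n - 1)*(n^5 - 18*n^4 + 127*n^3 - 438*n^2 + 736*n - 480) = (n - 4)*(n - 1)*(n^4 - 14*n^3 + 71*n^2 - 154*n + 120) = (n - 4)^2*(n - 1)*(n^3 - 10*n^2 + 31*n - 30) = (n - 4)^2*(n - 2)*(n - 1)*(n^2 - 8*n + 15) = (n - 5)*(n - 4)^2*(n - 2)*(n - 1)*(n - 3)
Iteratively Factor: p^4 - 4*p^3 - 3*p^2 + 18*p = (p + 2)*(p^3 - 6*p^2 + 9*p) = p*(p + 2)*(p^2 - 6*p + 9) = p*(p - 3)*(p + 2)*(p - 3)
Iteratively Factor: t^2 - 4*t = (t - 4)*(t)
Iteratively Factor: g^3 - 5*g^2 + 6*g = (g)*(g^2 - 5*g + 6) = g*(g - 3)*(g - 2)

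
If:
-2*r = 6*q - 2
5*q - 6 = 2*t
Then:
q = 2*t/5 + 6/5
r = -6*t/5 - 13/5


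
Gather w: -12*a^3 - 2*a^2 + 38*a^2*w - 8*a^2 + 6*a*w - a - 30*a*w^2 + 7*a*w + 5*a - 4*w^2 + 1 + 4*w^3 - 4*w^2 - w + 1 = -12*a^3 - 10*a^2 + 4*a + 4*w^3 + w^2*(-30*a - 8) + w*(38*a^2 + 13*a - 1) + 2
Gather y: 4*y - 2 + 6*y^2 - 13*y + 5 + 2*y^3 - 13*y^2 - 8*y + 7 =2*y^3 - 7*y^2 - 17*y + 10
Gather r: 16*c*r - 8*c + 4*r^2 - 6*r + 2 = -8*c + 4*r^2 + r*(16*c - 6) + 2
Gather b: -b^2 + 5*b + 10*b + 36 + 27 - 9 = -b^2 + 15*b + 54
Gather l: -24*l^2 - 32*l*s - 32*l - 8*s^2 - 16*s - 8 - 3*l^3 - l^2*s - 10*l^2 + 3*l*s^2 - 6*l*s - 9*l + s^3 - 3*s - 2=-3*l^3 + l^2*(-s - 34) + l*(3*s^2 - 38*s - 41) + s^3 - 8*s^2 - 19*s - 10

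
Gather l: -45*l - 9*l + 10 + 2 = 12 - 54*l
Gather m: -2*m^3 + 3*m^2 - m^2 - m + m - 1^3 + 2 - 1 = -2*m^3 + 2*m^2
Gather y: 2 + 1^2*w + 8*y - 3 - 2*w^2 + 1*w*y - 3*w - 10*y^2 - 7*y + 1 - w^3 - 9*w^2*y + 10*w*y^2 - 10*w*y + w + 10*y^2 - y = -w^3 - 2*w^2 + 10*w*y^2 - w + y*(-9*w^2 - 9*w)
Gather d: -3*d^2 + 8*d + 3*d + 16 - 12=-3*d^2 + 11*d + 4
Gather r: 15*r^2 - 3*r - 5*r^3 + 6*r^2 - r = -5*r^3 + 21*r^2 - 4*r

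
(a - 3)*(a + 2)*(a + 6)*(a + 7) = a^4 + 12*a^3 + 23*a^2 - 120*a - 252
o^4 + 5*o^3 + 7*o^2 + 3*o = o*(o + 1)^2*(o + 3)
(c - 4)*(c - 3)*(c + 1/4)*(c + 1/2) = c^4 - 25*c^3/4 + 55*c^2/8 + 65*c/8 + 3/2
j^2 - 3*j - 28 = (j - 7)*(j + 4)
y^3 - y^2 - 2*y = y*(y - 2)*(y + 1)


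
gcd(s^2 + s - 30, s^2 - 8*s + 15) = s - 5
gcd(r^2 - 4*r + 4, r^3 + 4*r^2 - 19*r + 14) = r - 2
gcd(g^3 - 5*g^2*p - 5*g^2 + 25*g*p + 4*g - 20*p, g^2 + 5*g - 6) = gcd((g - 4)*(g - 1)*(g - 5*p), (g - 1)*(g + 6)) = g - 1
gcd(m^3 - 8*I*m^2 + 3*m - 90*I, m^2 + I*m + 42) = m - 6*I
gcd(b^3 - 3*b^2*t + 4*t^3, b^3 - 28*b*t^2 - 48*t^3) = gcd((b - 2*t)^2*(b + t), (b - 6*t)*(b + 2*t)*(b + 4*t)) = 1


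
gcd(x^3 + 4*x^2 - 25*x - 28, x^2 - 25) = 1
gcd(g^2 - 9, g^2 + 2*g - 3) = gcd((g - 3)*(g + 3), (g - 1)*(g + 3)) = g + 3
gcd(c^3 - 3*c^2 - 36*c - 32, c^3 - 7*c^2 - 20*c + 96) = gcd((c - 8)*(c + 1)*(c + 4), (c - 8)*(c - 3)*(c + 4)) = c^2 - 4*c - 32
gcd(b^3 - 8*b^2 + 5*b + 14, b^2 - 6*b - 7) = b^2 - 6*b - 7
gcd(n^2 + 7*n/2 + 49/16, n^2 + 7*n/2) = 1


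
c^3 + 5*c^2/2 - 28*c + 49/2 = (c - 7/2)*(c - 1)*(c + 7)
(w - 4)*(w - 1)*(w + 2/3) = w^3 - 13*w^2/3 + 2*w/3 + 8/3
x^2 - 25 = (x - 5)*(x + 5)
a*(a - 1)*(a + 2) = a^3 + a^2 - 2*a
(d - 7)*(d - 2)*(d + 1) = d^3 - 8*d^2 + 5*d + 14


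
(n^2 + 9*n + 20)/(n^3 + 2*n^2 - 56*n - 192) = (n + 5)/(n^2 - 2*n - 48)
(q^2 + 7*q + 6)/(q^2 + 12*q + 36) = (q + 1)/(q + 6)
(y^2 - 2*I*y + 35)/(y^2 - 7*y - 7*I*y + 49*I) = (y + 5*I)/(y - 7)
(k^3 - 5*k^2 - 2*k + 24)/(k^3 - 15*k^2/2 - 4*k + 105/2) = 2*(k^2 - 2*k - 8)/(2*k^2 - 9*k - 35)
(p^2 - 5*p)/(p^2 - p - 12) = p*(5 - p)/(-p^2 + p + 12)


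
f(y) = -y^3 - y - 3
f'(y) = -3*y^2 - 1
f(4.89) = -124.82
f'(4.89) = -72.74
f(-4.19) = 74.75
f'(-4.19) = -53.67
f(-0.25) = -2.73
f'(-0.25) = -1.19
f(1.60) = -8.70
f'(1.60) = -8.68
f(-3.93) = 61.63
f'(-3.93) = -47.33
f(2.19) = -15.69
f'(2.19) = -15.39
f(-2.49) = 14.93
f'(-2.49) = -19.60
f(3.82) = -62.56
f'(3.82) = -44.78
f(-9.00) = 735.00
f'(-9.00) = -244.00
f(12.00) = -1743.00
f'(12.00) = -433.00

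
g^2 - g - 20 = (g - 5)*(g + 4)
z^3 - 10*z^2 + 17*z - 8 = (z - 8)*(z - 1)^2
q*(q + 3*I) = q^2 + 3*I*q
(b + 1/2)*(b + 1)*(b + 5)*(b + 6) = b^4 + 25*b^3/2 + 47*b^2 + 101*b/2 + 15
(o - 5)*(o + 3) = o^2 - 2*o - 15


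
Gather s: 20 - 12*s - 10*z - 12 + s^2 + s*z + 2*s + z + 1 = s^2 + s*(z - 10) - 9*z + 9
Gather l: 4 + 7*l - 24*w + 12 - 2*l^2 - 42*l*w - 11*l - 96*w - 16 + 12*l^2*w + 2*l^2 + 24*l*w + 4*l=12*l^2*w - 18*l*w - 120*w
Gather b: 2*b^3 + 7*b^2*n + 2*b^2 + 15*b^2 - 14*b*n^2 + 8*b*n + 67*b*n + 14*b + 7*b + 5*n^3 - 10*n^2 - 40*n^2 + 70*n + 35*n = 2*b^3 + b^2*(7*n + 17) + b*(-14*n^2 + 75*n + 21) + 5*n^3 - 50*n^2 + 105*n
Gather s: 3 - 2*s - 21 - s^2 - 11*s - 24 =-s^2 - 13*s - 42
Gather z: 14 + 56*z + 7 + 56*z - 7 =112*z + 14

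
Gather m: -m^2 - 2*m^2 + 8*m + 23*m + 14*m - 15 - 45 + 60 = -3*m^2 + 45*m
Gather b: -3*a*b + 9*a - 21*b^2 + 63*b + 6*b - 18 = 9*a - 21*b^2 + b*(69 - 3*a) - 18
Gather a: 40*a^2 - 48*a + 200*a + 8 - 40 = 40*a^2 + 152*a - 32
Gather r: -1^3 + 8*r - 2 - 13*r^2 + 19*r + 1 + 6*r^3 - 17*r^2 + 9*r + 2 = 6*r^3 - 30*r^2 + 36*r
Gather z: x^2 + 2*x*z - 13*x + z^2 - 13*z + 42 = x^2 - 13*x + z^2 + z*(2*x - 13) + 42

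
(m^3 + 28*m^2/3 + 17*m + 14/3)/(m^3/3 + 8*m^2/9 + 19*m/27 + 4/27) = 9*(m^2 + 9*m + 14)/(3*m^2 + 7*m + 4)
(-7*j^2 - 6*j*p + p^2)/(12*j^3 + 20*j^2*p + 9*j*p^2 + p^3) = (-7*j + p)/(12*j^2 + 8*j*p + p^2)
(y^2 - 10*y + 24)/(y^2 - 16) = (y - 6)/(y + 4)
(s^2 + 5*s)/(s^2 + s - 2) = s*(s + 5)/(s^2 + s - 2)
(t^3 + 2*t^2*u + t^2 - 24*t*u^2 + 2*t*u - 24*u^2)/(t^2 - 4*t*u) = t + 6*u + 1 + 6*u/t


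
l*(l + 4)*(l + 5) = l^3 + 9*l^2 + 20*l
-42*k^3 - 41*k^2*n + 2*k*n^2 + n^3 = (-6*k + n)*(k + n)*(7*k + n)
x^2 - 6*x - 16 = (x - 8)*(x + 2)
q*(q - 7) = q^2 - 7*q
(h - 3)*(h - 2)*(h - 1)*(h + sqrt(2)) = h^4 - 6*h^3 + sqrt(2)*h^3 - 6*sqrt(2)*h^2 + 11*h^2 - 6*h + 11*sqrt(2)*h - 6*sqrt(2)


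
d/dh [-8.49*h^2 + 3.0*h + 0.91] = 3.0 - 16.98*h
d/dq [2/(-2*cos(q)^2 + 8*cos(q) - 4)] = 2*(2 - cos(q))*sin(q)/(cos(q)^2 - 4*cos(q) + 2)^2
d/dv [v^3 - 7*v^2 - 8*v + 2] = 3*v^2 - 14*v - 8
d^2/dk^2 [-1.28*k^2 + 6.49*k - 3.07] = -2.56000000000000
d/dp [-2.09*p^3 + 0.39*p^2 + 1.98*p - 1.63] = -6.27*p^2 + 0.78*p + 1.98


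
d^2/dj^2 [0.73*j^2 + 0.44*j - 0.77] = 1.46000000000000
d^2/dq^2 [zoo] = 0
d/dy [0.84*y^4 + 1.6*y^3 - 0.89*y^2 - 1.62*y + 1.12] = 3.36*y^3 + 4.8*y^2 - 1.78*y - 1.62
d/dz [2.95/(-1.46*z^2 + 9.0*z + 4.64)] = (8.614*z - 26.55)/(-1.46*z^2 + 9.0*z + 4.64)^2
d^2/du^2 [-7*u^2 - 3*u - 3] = -14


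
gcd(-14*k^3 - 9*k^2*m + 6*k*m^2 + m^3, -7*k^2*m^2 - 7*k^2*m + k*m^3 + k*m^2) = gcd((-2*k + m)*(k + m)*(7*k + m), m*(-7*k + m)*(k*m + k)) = 1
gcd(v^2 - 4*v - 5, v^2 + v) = v + 1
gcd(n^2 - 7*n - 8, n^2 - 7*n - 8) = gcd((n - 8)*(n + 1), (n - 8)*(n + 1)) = n^2 - 7*n - 8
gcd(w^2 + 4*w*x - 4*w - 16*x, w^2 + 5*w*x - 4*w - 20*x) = w - 4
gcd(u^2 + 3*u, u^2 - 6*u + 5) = 1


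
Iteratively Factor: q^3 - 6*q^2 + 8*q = (q)*(q^2 - 6*q + 8) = q*(q - 4)*(q - 2)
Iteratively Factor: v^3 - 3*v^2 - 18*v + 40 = (v + 4)*(v^2 - 7*v + 10) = (v - 2)*(v + 4)*(v - 5)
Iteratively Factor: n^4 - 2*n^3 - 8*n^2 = (n - 4)*(n^3 + 2*n^2) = n*(n - 4)*(n^2 + 2*n) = n^2*(n - 4)*(n + 2)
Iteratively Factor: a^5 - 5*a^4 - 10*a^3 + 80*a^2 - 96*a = (a + 4)*(a^4 - 9*a^3 + 26*a^2 - 24*a) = (a - 4)*(a + 4)*(a^3 - 5*a^2 + 6*a) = (a - 4)*(a - 3)*(a + 4)*(a^2 - 2*a) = a*(a - 4)*(a - 3)*(a + 4)*(a - 2)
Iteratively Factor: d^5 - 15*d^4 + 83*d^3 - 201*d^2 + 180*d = (d - 3)*(d^4 - 12*d^3 + 47*d^2 - 60*d) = (d - 3)^2*(d^3 - 9*d^2 + 20*d) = (d - 5)*(d - 3)^2*(d^2 - 4*d) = d*(d - 5)*(d - 3)^2*(d - 4)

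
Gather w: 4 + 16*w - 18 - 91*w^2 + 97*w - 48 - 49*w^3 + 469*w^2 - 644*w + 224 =-49*w^3 + 378*w^2 - 531*w + 162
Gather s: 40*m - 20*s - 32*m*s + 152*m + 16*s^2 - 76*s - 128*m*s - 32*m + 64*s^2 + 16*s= 160*m + 80*s^2 + s*(-160*m - 80)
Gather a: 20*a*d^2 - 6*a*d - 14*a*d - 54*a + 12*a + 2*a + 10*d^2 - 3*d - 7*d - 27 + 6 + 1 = a*(20*d^2 - 20*d - 40) + 10*d^2 - 10*d - 20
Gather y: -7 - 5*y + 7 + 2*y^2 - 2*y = 2*y^2 - 7*y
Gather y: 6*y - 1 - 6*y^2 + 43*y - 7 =-6*y^2 + 49*y - 8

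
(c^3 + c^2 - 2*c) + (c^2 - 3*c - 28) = c^3 + 2*c^2 - 5*c - 28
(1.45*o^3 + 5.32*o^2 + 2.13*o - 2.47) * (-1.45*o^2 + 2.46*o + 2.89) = -2.1025*o^5 - 4.147*o^4 + 14.1892*o^3 + 24.1961*o^2 + 0.0795000000000003*o - 7.1383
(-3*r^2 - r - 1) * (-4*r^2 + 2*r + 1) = 12*r^4 - 2*r^3 - r^2 - 3*r - 1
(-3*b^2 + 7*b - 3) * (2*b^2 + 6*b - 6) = -6*b^4 - 4*b^3 + 54*b^2 - 60*b + 18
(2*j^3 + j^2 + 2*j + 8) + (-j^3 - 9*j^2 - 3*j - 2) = j^3 - 8*j^2 - j + 6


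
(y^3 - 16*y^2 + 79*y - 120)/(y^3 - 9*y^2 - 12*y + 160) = (y - 3)/(y + 4)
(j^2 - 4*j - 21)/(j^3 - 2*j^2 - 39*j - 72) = (j - 7)/(j^2 - 5*j - 24)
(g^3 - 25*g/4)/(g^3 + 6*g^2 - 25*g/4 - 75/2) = g/(g + 6)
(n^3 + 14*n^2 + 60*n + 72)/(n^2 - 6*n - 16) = (n^2 + 12*n + 36)/(n - 8)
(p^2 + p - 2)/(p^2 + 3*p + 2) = (p - 1)/(p + 1)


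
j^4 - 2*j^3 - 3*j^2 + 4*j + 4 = (j - 2)^2*(j + 1)^2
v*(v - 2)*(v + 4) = v^3 + 2*v^2 - 8*v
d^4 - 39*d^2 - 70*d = d*(d - 7)*(d + 2)*(d + 5)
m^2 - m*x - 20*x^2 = (m - 5*x)*(m + 4*x)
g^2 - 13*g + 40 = (g - 8)*(g - 5)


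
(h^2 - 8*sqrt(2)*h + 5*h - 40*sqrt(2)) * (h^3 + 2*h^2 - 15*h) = h^5 - 8*sqrt(2)*h^4 + 7*h^4 - 56*sqrt(2)*h^3 - 5*h^3 - 75*h^2 + 40*sqrt(2)*h^2 + 600*sqrt(2)*h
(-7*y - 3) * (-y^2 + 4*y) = 7*y^3 - 25*y^2 - 12*y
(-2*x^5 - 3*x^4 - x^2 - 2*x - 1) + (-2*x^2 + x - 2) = -2*x^5 - 3*x^4 - 3*x^2 - x - 3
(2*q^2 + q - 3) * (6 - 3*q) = -6*q^3 + 9*q^2 + 15*q - 18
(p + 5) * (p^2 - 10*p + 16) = p^3 - 5*p^2 - 34*p + 80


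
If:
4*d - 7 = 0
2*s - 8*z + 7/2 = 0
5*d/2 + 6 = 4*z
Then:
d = 7/4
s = 69/8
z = 83/32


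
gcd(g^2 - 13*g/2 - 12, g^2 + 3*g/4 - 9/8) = g + 3/2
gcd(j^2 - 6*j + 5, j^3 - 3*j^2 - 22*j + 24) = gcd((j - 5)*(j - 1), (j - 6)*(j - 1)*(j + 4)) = j - 1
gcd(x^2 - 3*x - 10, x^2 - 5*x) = x - 5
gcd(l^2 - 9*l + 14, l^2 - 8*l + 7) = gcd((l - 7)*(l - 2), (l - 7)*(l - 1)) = l - 7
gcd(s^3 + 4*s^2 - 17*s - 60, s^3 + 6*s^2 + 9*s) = s + 3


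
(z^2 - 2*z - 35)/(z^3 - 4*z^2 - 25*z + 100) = (z - 7)/(z^2 - 9*z + 20)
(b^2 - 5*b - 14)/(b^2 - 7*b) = (b + 2)/b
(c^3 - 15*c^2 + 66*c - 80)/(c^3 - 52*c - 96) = (c^2 - 7*c + 10)/(c^2 + 8*c + 12)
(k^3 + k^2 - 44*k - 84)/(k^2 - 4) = (k^2 - k - 42)/(k - 2)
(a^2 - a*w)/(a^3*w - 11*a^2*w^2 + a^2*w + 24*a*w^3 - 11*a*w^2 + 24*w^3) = a*(a - w)/(w*(a^3 - 11*a^2*w + a^2 + 24*a*w^2 - 11*a*w + 24*w^2))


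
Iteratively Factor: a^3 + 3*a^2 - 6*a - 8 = (a + 4)*(a^2 - a - 2) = (a - 2)*(a + 4)*(a + 1)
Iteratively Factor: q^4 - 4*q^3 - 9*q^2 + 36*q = (q)*(q^3 - 4*q^2 - 9*q + 36) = q*(q - 3)*(q^2 - q - 12) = q*(q - 4)*(q - 3)*(q + 3)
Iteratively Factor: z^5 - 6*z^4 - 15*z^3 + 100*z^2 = (z - 5)*(z^4 - z^3 - 20*z^2) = (z - 5)*(z + 4)*(z^3 - 5*z^2) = (z - 5)^2*(z + 4)*(z^2) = z*(z - 5)^2*(z + 4)*(z)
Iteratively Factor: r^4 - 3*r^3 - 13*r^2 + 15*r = (r + 3)*(r^3 - 6*r^2 + 5*r) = (r - 1)*(r + 3)*(r^2 - 5*r) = r*(r - 1)*(r + 3)*(r - 5)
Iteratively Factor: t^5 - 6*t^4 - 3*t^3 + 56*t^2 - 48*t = (t + 3)*(t^4 - 9*t^3 + 24*t^2 - 16*t) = (t - 1)*(t + 3)*(t^3 - 8*t^2 + 16*t) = (t - 4)*(t - 1)*(t + 3)*(t^2 - 4*t) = (t - 4)^2*(t - 1)*(t + 3)*(t)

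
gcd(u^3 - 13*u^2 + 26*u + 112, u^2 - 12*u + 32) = u - 8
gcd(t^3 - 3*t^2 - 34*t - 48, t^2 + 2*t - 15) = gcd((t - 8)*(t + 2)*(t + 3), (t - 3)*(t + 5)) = 1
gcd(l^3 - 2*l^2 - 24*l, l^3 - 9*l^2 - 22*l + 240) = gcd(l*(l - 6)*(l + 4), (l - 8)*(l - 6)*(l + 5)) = l - 6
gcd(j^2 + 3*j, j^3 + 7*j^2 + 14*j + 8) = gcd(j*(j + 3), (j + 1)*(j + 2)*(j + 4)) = 1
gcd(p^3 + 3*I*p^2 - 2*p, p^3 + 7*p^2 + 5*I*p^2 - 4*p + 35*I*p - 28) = p + I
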